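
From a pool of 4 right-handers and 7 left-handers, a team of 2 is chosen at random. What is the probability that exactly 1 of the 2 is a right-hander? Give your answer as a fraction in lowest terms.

28/55

Total number of selections: C(11,2) = 55.
Selections with exactly 1 right-hander: choose 1 of the 4 right-handers and 1 of the 7 left-handers, C(4,1)·C(7,1) = 4·7 = 28.
Probability = 28/55.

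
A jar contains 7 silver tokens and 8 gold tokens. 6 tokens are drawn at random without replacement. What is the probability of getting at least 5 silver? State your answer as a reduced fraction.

Total selections: C(15,6) = 5005.
Favorable selections (at least 5 silver): C(7,5)·C(8,1) + C(7,6)·C(8,0) = 168 + 7 = 175.
Probability = 175/5005 = 5/143.

5/143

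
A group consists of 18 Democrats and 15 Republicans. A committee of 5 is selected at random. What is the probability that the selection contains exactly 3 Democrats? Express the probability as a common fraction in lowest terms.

Total number of selections: C(33,5) = 237336.
Selections with exactly 3 Democrats: choose 3 of the 18 Democrats and 2 of the 15 Republicans, C(18,3)·C(15,2) = 816·105 = 85680.
Probability = 85680/237336 = 3570/9889.

3570/9889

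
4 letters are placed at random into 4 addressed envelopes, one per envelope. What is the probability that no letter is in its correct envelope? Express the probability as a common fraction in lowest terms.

There are 4! = 24 assignments.
By inclusion-exclusion, assignments with no fixed points: C(4,0)·4! − C(4,1)·3! + C(4,2)·2! − C(4,3)·1! + C(4,4)·0! = 9.
Probability = 9/24 = 3/8.

3/8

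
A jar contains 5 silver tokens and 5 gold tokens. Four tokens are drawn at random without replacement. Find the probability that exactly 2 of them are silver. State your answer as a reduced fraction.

Total number of selections: C(10,4) = 210.
Selections with exactly 2 silver: choose 2 of the 5 silver and 2 of the 5 gold, C(5,2)·C(5,2) = 10·10 = 100.
Probability = 100/210 = 10/21.

10/21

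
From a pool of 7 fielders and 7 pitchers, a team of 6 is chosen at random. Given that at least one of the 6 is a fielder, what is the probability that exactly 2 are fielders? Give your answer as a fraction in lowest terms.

105/428

Work in counts. Selections with at least one fielder: C(14,6) − C(7,6) = 3003 − 7 = 2996.
Of those, selections where exactly 2 are fielders: C(7,2)·C(7,4) = 21·35 = 735.
Conditional probability = 735/2996 = 105/428.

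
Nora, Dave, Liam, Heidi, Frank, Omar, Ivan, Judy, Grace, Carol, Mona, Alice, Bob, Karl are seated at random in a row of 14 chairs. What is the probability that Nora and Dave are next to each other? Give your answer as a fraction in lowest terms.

1/7

There are 14! = 87178291200 arrangements.
Treat Nora and Dave as a block: 13! arrangements of the blocks × 2 orders within the block = 2·6227020800 = 12454041600.
Probability = 12454041600/87178291200 = 1/7.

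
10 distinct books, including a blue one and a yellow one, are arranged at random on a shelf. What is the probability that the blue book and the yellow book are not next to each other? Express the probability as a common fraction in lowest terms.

There are 10! = 3628800 arrangements.
Arrangements with the blue book and the yellow book adjacent: 2·9! = 725760.
So not adjacent: 3628800 − 725760 = 2903040, probability 2903040/3628800 = 4/5.

4/5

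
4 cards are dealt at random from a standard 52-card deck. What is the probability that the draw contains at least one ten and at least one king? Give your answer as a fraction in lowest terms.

1332/20825

There are C(52,4) = 270725 possible draws.
By inclusion-exclusion on the complements, draws missing all tens or all kings: C(48,4) + C(48,4) − C(44,4) = 194580 + 194580 − 135751 = 253409.
So draws with at least one of each: 270725 − 253409 = 17316, probability 17316/270725 = 1332/20825.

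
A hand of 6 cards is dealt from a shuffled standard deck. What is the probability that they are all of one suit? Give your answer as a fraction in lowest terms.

66/195755

There are C(52,6) = 20358520 possible 6-card hands.
Hands of one suit: 4 suits × C(13,6) = 4·1716 = 6864.
Probability = 6864/20358520 = 66/195755.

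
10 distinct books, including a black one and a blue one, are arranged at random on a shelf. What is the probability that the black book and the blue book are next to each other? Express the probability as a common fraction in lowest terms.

1/5

There are 10! = 3628800 arrangements.
Treat the black book and the blue book as a block: 9! arrangements of the blocks × 2 orders within the block = 2·362880 = 725760.
Probability = 725760/3628800 = 1/5.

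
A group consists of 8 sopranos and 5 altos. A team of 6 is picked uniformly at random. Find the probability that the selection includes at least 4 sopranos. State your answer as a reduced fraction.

There are C(13,6) = 1716 ways to choose the 6.
Favorable selections (at least 4 sopranos): C(8,4)·C(5,2) + C(8,5)·C(5,1) + C(8,6)·C(5,0) = 700 + 280 + 28 = 1008.
Probability = 1008/1716 = 84/143.

84/143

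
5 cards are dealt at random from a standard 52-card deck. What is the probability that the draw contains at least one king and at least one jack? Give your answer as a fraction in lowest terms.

There are C(52,5) = 2598960 possible draws.
By inclusion-exclusion on the complements, draws missing all kings or all jacks: C(48,5) + C(48,5) − C(44,5) = 1712304 + 1712304 − 1086008 = 2338600.
So draws with at least one of each: 2598960 − 2338600 = 260360, probability 260360/2598960 = 6509/64974.

6509/64974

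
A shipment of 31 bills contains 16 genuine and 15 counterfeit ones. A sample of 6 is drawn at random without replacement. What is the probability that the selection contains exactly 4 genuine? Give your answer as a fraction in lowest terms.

700/2697

There are C(31,6) = 736281 ways to choose 6 from 31.
Selections with exactly 4 genuine: choose 4 of the 16 genuine and 2 of the 15 counterfeit, C(16,4)·C(15,2) = 1820·105 = 191100.
Probability = 191100/736281 = 700/2697.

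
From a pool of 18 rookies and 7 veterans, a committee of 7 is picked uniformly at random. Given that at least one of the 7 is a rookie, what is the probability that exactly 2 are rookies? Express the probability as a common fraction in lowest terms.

357/53411

Work in counts. Selections with at least one rookie: C(25,7) − C(7,7) = 480700 − 1 = 480699.
Of those, selections where exactly 2 are rookies: C(18,2)·C(7,5) = 153·21 = 3213.
Conditional probability = 3213/480699 = 357/53411.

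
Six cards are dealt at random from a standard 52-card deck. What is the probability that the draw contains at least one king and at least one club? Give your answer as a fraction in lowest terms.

6772177/20358520

There are C(52,6) = 20358520 possible draws.
By inclusion-exclusion on the complements, draws missing all kings or all clubs: C(48,6) + C(39,6) − C(36,6) = 12271512 + 3262623 − 1947792 = 13586343.
So draws with at least one of each: 20358520 − 13586343 = 6772177, probability 6772177/20358520.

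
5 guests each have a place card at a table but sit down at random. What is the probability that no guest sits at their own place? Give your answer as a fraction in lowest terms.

11/30

There are 5! = 120 seatings.
By inclusion-exclusion, seatings with no fixed points: C(5,0)·5! − C(5,1)·4! + C(5,2)·3! − C(5,3)·2! + C(5,4)·1! − C(5,5)·0! = 44.
Probability = 44/120 = 11/30.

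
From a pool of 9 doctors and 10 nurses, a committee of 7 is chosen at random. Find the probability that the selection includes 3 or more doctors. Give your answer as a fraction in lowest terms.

6551/8398

Total selections: C(19,7) = 50388.
Count the complement (fewer than 3 doctors): C(9,0)·C(10,7) + C(9,1)·C(10,6) + C(9,2)·C(10,5) = 120 + 1890 + 9072 = 11082.
Probability = 1 − 11082/50388 = 39306/50388 = 6551/8398.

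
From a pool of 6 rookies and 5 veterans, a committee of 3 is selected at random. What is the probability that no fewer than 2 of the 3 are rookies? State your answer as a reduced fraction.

19/33

Total selections: C(11,3) = 165.
Favorable selections (no fewer than 2 rookies): C(6,2)·C(5,1) + C(6,3)·C(5,0) = 75 + 20 = 95.
Probability = 95/165 = 19/33.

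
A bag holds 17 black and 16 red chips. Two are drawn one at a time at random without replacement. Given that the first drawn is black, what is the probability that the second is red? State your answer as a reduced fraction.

After removing one black, 32 remain: 16 black and 16 red.
So the probability the next is red is 16/32 = 1/2.

1/2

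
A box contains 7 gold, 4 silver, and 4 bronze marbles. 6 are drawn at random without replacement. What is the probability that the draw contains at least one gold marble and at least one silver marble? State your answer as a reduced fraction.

There are C(15,6) = 5005 possible draws.
By inclusion-exclusion on the complements, draws missing all gold or all silver: C(8,6) + C(11,6) − C(4,6) = 28 + 462 − 0 = 490.
So draws with at least one of each: 5005 − 490 = 4515, probability 4515/5005 = 129/143.

129/143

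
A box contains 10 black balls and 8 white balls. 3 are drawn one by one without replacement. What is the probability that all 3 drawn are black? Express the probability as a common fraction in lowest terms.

5/34

Multiply the conditional probabilities at each draw: 10/18 · 9/17 · 8/16 = 720/4896 = 5/34.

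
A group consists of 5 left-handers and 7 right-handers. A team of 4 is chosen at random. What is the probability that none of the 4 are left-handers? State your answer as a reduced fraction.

There are C(12,4) = 495 possible selections.
Selections with no left-handers (all right-handers): C(7,4) = 35.
Probability = 35/495 = 7/99.

7/99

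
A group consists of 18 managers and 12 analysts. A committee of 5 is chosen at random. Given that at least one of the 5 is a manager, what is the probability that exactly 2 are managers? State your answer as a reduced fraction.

Work in counts. Selections with at least one manager: C(30,5) − C(12,5) = 142506 − 792 = 141714.
Of those, selections where exactly 2 are managers: C(18,2)·C(12,3) = 153·220 = 33660.
Conditional probability = 33660/141714 = 1870/7873.

1870/7873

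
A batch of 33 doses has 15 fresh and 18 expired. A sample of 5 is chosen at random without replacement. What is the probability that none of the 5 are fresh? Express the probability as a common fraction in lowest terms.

There are C(33,5) = 237336 possible selections.
Selections with no fresh (all expired): C(18,5) = 8568.
Probability = 8568/237336 = 357/9889.

357/9889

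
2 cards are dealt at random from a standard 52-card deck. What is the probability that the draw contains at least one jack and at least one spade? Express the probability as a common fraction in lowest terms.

29/442

There are C(52,2) = 1326 possible draws.
By inclusion-exclusion on the complements, draws missing all jacks or all spades: C(48,2) + C(39,2) − C(36,2) = 1128 + 741 − 630 = 1239.
So draws with at least one of each: 1326 − 1239 = 87, probability 87/1326 = 29/442.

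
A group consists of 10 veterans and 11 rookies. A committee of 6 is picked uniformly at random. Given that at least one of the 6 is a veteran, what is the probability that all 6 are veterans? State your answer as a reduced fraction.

5/1281

Work in counts. Selections with at least one veteran: C(21,6) − C(11,6) = 54264 − 462 = 53802.
Of those, selections where all 6 are veterans: C(10,6) = 210.
Conditional probability = 210/53802 = 5/1281.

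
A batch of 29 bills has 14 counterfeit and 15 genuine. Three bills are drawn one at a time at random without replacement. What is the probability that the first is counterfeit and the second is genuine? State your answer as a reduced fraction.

Multiply the conditional probabilities at each draw: 14/29 · 15/28 = 210/812 = 15/58.

15/58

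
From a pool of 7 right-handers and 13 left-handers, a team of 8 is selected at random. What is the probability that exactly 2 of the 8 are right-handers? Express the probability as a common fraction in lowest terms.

Total number of selections: C(20,8) = 125970.
Selections with exactly 2 right-handers: choose 2 of the 7 right-handers and 6 of the 13 left-handers, C(7,2)·C(13,6) = 21·1716 = 36036.
Probability = 36036/125970 = 462/1615.

462/1615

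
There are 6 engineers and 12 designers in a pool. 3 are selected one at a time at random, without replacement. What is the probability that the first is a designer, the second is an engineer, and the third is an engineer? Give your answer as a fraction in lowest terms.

5/68

Multiply the conditional probabilities at each draw: 12/18 · 6/17 · 5/16 = 360/4896 = 5/68.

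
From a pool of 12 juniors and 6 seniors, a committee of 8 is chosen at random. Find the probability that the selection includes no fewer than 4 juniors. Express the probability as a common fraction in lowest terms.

Total selections: C(18,8) = 43758.
Count the complement (fewer than 4 juniors): C(12,2)·C(6,6) + C(12,3)·C(6,5) = 66 + 1320 = 1386.
Probability = 1 − 1386/43758 = 42372/43758 = 214/221.

214/221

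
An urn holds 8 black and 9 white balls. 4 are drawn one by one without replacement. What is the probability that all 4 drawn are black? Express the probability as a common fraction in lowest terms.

1/34

Multiply the conditional probabilities at each draw: 8/17 · 7/16 · 6/15 · 5/14 = 1680/57120 = 1/34.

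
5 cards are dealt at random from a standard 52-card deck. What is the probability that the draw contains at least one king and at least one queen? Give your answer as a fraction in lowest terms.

6509/64974

There are C(52,5) = 2598960 possible draws.
By inclusion-exclusion on the complements, draws missing all kings or all queens: C(48,5) + C(48,5) − C(44,5) = 1712304 + 1712304 − 1086008 = 2338600.
So draws with at least one of each: 2598960 − 2338600 = 260360, probability 260360/2598960 = 6509/64974.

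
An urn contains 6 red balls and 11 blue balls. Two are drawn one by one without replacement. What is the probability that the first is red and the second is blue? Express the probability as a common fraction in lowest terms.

Multiply the conditional probabilities at each draw: 6/17 · 11/16 = 66/272 = 33/136.

33/136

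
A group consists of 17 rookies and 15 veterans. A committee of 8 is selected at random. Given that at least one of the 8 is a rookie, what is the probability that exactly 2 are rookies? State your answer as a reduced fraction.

88/1359

Work in counts. Selections with at least one rookie: C(32,8) − C(15,8) = 10518300 − 6435 = 10511865.
Of those, selections where exactly 2 are rookies: C(17,2)·C(15,6) = 136·5005 = 680680.
Conditional probability = 680680/10511865 = 88/1359.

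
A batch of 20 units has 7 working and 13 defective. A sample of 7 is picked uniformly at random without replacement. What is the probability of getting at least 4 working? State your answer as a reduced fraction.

Total selections: C(20,7) = 77520.
Favorable selections (at least 4 working): C(7,4)·C(13,3) + C(7,5)·C(13,2) + C(7,6)·C(13,1) + C(7,7)·C(13,0) = 10010 + 1638 + 91 + 1 = 11740.
Probability = 11740/77520 = 587/3876.

587/3876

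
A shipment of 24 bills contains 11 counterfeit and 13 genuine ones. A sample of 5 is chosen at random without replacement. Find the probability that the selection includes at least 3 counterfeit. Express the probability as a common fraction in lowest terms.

267/644

Total selections: C(24,5) = 42504.
Favorable selections (at least 3 counterfeit): C(11,3)·C(13,2) + C(11,4)·C(13,1) + C(11,5)·C(13,0) = 12870 + 4290 + 462 = 17622.
Probability = 17622/42504 = 267/644.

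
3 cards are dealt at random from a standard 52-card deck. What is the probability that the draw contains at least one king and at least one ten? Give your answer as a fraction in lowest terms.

188/5525

There are C(52,3) = 22100 possible draws.
By inclusion-exclusion on the complements, draws missing all kings or all tens: C(48,3) + C(48,3) − C(44,3) = 17296 + 17296 − 13244 = 21348.
So draws with at least one of each: 22100 − 21348 = 752, probability 752/22100 = 188/5525.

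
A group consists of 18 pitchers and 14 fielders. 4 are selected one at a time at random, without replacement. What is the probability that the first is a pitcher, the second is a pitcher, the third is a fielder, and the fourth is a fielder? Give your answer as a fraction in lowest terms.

4641/71920

Multiply the conditional probabilities at each draw: 18/32 · 17/31 · 14/30 · 13/29 = 55692/863040 = 4641/71920.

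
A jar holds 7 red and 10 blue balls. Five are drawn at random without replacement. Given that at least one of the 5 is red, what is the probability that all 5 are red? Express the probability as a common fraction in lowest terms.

Work in counts. Selections with at least one red: C(17,5) − C(10,5) = 6188 − 252 = 5936.
Of those, selections where all 5 are red: C(7,5) = 21.
Conditional probability = 21/5936 = 3/848.

3/848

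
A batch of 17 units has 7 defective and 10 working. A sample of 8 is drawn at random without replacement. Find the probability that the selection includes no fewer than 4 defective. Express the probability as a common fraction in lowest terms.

2039/4862

There are C(17,8) = 24310 ways to choose the 8.
Favorable selections (no fewer than 4 defective): C(7,4)·C(10,4) + C(7,5)·C(10,3) + C(7,6)·C(10,2) + C(7,7)·C(10,1) = 7350 + 2520 + 315 + 10 = 10195.
Probability = 10195/24310 = 2039/4862.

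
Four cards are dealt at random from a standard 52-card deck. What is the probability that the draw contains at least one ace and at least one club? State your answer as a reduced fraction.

There are C(52,4) = 270725 possible draws.
By inclusion-exclusion on the complements, draws missing all aces or all clubs: C(48,4) + C(39,4) − C(36,4) = 194580 + 82251 − 58905 = 217926.
So draws with at least one of each: 270725 − 217926 = 52799, probability 52799/270725.

52799/270725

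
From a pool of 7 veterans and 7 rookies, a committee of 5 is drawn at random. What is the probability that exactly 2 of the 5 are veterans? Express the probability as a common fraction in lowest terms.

There are C(14,5) = 2002 ways to choose 5 from 14.
Selections with exactly 2 veterans: choose 2 of the 7 veterans and 3 of the 7 rookies, C(7,2)·C(7,3) = 21·35 = 735.
Probability = 735/2002 = 105/286.

105/286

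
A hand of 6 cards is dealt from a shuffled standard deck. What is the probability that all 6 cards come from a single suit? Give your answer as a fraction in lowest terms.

66/195755

There are C(52,6) = 20358520 possible 6-card hands.
Hands of one suit: 4 suits × C(13,6) = 4·1716 = 6864.
Probability = 6864/20358520 = 66/195755.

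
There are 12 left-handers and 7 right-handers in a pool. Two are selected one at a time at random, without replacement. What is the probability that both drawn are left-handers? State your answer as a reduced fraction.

Multiply the conditional probabilities at each draw: 12/19 · 11/18 = 132/342 = 22/57.

22/57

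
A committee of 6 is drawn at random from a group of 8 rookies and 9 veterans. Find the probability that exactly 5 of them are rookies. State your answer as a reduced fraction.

Total number of selections: C(17,6) = 12376.
Selections with exactly 5 rookies: choose 5 of the 8 rookies and 1 of the 9 veterans, C(8,5)·C(9,1) = 56·9 = 504.
Probability = 504/12376 = 9/221.

9/221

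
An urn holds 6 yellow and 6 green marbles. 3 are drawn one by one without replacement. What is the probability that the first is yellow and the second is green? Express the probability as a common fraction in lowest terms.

Multiply the conditional probabilities at each draw: 6/12 · 6/11 = 36/132 = 3/11.

3/11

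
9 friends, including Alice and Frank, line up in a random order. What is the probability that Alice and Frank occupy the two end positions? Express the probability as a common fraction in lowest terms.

1/36

There are 9! = 362880 arrangements.
Place Alice and Frank at the ends in 2 ways, arrange the remaining 7 in 7! = 5040 ways: 2·5040 = 10080.
Probability = 10080/362880 = 1/36.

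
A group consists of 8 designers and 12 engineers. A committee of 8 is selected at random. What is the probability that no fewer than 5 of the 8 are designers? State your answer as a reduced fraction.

951/8398

Total selections: C(20,8) = 125970.
Favorable selections (no fewer than 5 designers): C(8,5)·C(12,3) + C(8,6)·C(12,2) + C(8,7)·C(12,1) + C(8,8)·C(12,0) = 12320 + 1848 + 96 + 1 = 14265.
Probability = 14265/125970 = 951/8398.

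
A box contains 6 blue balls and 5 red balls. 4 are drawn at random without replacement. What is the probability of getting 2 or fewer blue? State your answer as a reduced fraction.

There are C(11,4) = 330 ways to choose the 4.
Favorable selections (2 or fewer blue): C(6,0)·C(5,4) + C(6,1)·C(5,3) + C(6,2)·C(5,2) = 5 + 60 + 150 = 215.
Probability = 215/330 = 43/66.

43/66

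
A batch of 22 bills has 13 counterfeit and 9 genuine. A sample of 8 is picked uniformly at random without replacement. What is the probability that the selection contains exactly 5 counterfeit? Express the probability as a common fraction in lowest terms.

546/1615

Total number of selections: C(22,8) = 319770.
Selections with exactly 5 counterfeit: choose 5 of the 13 counterfeit and 3 of the 9 genuine, C(13,5)·C(9,3) = 1287·84 = 108108.
Probability = 108108/319770 = 546/1615.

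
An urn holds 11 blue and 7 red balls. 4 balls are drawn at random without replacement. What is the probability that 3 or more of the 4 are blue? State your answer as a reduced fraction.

33/68

Total selections: C(18,4) = 3060.
Favorable selections (3 or more blue): C(11,3)·C(7,1) + C(11,4)·C(7,0) = 1155 + 330 = 1485.
Probability = 1485/3060 = 33/68.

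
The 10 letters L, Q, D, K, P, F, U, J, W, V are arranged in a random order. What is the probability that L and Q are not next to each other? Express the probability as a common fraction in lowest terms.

There are 10! = 3628800 arrangements.
Arrangements with L and Q adjacent: 2·9! = 725760.
So not adjacent: 3628800 − 725760 = 2903040, probability 2903040/3628800 = 4/5.

4/5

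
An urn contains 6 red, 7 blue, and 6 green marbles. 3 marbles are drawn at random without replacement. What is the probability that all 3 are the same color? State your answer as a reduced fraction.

25/323

There are C(19,3) = 969 ways to draw 3 marbles.
All same color: C(6,3) + C(7,3) + C(6,3) = 20 + 35 + 20 = 75.
Probability = 75/969 = 25/323.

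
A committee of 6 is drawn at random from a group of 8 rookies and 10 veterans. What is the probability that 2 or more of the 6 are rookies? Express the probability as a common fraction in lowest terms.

Total selections: C(18,6) = 18564.
Favorable selections (2 or more rookies): C(8,2)·C(10,4) + C(8,3)·C(10,3) + C(8,4)·C(10,2) + C(8,5)·C(10,1) + C(8,6)·C(10,0) = 5880 + 6720 + 3150 + 560 + 28 = 16338.
Probability = 16338/18564 = 389/442.

389/442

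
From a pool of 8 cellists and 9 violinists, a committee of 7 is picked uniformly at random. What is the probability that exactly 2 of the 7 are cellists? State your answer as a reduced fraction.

441/2431

The sample space is all 7-subsets of the 17: C(17,7) = 19448.
Selections with exactly 2 cellists: choose 2 of the 8 cellists and 5 of the 9 violinists, C(8,2)·C(9,5) = 28·126 = 3528.
Probability = 3528/19448 = 441/2431.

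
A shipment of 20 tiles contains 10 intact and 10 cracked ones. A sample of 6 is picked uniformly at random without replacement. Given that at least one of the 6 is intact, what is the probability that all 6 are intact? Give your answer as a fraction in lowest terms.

7/1285

Work in counts. Selections with at least one intact: C(20,6) − C(10,6) = 38760 − 210 = 38550.
Of those, selections where all 6 are intact: C(10,6) = 210.
Conditional probability = 210/38550 = 7/1285.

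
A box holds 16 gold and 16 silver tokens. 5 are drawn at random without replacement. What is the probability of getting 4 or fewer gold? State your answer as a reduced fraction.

There are C(32,5) = 201376 ways to choose the 5.
Favorable selections (4 or fewer gold): C(16,0)·C(16,5) + C(16,1)·C(16,4) + C(16,2)·C(16,3) + C(16,3)·C(16,2) + C(16,4)·C(16,1) = 4368 + 29120 + 67200 + 67200 + 29120 = 197008.
Probability = 197008/201376 = 1759/1798.

1759/1798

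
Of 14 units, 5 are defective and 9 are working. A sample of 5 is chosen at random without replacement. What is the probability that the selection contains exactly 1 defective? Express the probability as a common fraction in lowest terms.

There are C(14,5) = 2002 ways to choose 5 from 14.
Selections with exactly 1 defective: choose 1 of the 5 defective and 4 of the 9 working, C(5,1)·C(9,4) = 5·126 = 630.
Probability = 630/2002 = 45/143.

45/143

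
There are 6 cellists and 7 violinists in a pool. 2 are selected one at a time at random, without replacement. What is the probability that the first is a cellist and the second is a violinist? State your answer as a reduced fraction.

Multiply the conditional probabilities at each draw: 6/13 · 7/12 = 42/156 = 7/26.

7/26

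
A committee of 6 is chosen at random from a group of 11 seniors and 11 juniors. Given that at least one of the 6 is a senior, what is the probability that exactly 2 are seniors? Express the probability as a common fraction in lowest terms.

550/2247

Work in counts. Selections with at least one senior: C(22,6) − C(11,6) = 74613 − 462 = 74151.
Of those, selections where exactly 2 are seniors: C(11,2)·C(11,4) = 55·330 = 18150.
Conditional probability = 18150/74151 = 550/2247.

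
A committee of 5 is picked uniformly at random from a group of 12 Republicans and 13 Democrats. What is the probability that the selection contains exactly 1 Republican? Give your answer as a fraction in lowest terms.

26/161

There are C(25,5) = 53130 ways to choose 5 from 25.
Selections with exactly 1 Republican: choose 1 of the 12 Republicans and 4 of the 13 Democrats, C(12,1)·C(13,4) = 12·715 = 8580.
Probability = 8580/53130 = 26/161.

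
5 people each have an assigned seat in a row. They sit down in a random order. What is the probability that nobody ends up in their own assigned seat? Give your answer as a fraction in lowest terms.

11/30

There are 5! = 120 seatings.
By inclusion-exclusion, seatings with no fixed points: C(5,0)·5! − C(5,1)·4! + C(5,2)·3! − C(5,3)·2! + C(5,4)·1! − C(5,5)·0! = 44.
Probability = 44/120 = 11/30.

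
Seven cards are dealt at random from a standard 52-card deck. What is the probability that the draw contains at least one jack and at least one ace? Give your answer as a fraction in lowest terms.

3105873/16723070

There are C(52,7) = 133784560 possible draws.
By inclusion-exclusion on the complements, draws missing all jacks or all aces: C(48,7) + C(48,7) − C(44,7) = 73629072 + 73629072 − 38320568 = 108937576.
So draws with at least one of each: 133784560 − 108937576 = 24846984, probability 24846984/133784560 = 3105873/16723070.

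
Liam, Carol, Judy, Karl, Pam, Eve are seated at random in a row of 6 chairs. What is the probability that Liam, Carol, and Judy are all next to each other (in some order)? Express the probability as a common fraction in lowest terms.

1/5

There are 6! = 720 arrangements.
Treat the three as one block: 4! placements × 3! orders within the block = 24·6 = 144.
Probability = 144/720 = 1/5.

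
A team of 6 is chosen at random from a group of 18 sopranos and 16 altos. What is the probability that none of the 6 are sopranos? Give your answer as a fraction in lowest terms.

91/15283

There are C(34,6) = 1344904 possible selections.
Selections with no sopranos (all altos): C(16,6) = 8008.
Probability = 8008/1344904 = 91/15283.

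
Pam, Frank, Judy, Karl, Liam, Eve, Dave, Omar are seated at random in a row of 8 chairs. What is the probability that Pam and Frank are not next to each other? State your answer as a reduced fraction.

There are 8! = 40320 arrangements.
Arrangements with Pam and Frank adjacent: 2·7! = 10080.
So not adjacent: 40320 − 10080 = 30240, probability 30240/40320 = 3/4.

3/4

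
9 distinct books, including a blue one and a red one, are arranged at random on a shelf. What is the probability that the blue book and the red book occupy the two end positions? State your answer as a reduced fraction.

1/36

There are 9! = 362880 arrangements.
Place the blue book and the red book at the ends in 2 ways, arrange the remaining 7 in 7! = 5040 ways: 2·5040 = 10080.
Probability = 10080/362880 = 1/36.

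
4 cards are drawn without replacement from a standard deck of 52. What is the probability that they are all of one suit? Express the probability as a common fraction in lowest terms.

44/4165

There are C(52,4) = 270725 possible 4-card hands.
Hands of one suit: 4 suits × C(13,4) = 4·715 = 2860.
Probability = 2860/270725 = 44/4165.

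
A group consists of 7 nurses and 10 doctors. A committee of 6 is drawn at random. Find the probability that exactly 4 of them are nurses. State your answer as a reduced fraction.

Total number of selections: C(17,6) = 12376.
Selections with exactly 4 nurses: choose 4 of the 7 nurses and 2 of the 10 doctors, C(7,4)·C(10,2) = 35·45 = 1575.
Probability = 1575/12376 = 225/1768.

225/1768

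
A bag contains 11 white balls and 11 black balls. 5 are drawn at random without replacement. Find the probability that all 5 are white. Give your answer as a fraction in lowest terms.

1/57

There are C(22,5) = 26334 possible selections.
Selections with all white: C(11,5) = 462.
Probability = 462/26334 = 1/57.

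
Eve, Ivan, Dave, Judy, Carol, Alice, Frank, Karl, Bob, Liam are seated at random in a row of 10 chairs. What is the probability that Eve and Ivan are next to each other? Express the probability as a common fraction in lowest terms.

1/5

There are 10! = 3628800 arrangements.
Treat Eve and Ivan as a block: 9! arrangements of the blocks × 2 orders within the block = 2·362880 = 725760.
Probability = 725760/3628800 = 1/5.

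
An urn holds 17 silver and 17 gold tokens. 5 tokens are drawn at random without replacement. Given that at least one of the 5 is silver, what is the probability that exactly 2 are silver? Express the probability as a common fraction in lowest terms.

Work in counts. Selections with at least one silver: C(34,5) − C(17,5) = 278256 − 6188 = 272068.
Of those, selections where exactly 2 are silver: C(17,2)·C(17,3) = 136·680 = 92480.
Conditional probability = 92480/272068 = 1360/4001.

1360/4001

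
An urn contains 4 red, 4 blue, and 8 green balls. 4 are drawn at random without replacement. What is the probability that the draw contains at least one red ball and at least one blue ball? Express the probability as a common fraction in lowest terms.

45/91

There are C(16,4) = 1820 possible draws.
By inclusion-exclusion on the complements, draws missing all red or all blue: C(12,4) + C(12,4) − C(8,4) = 495 + 495 − 70 = 920.
So draws with at least one of each: 1820 − 920 = 900, probability 900/1820 = 45/91.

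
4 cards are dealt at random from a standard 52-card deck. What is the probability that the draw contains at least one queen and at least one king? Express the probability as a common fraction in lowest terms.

There are C(52,4) = 270725 possible draws.
By inclusion-exclusion on the complements, draws missing all queens or all kings: C(48,4) + C(48,4) − C(44,4) = 194580 + 194580 − 135751 = 253409.
So draws with at least one of each: 270725 − 253409 = 17316, probability 17316/270725 = 1332/20825.

1332/20825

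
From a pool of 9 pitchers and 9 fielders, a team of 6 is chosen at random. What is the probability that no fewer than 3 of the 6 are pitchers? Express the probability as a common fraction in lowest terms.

Total selections: C(18,6) = 18564.
Count the complement (fewer than 3 pitchers): C(9,0)·C(9,6) + C(9,1)·C(9,5) + C(9,2)·C(9,4) = 84 + 1134 + 4536 = 5754.
Probability = 1 − 5754/18564 = 12810/18564 = 305/442.

305/442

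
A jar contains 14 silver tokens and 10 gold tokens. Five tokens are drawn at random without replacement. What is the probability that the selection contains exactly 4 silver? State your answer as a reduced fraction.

65/276

There are C(24,5) = 42504 ways to choose 5 from 24.
Selections with exactly 4 silver: choose 4 of the 14 silver and 1 of the 10 gold, C(14,4)·C(10,1) = 1001·10 = 10010.
Probability = 10010/42504 = 65/276.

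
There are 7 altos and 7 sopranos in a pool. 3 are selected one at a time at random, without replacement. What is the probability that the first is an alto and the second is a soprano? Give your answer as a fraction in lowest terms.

7/26

Multiply the conditional probabilities at each draw: 7/14 · 7/13 = 49/182 = 7/26.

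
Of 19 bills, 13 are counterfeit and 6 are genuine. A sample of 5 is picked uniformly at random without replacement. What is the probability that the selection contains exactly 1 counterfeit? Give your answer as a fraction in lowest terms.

65/3876

There are C(19,5) = 11628 ways to choose 5 from 19.
Selections with exactly 1 counterfeit: choose 1 of the 13 counterfeit and 4 of the 6 genuine, C(13,1)·C(6,4) = 13·15 = 195.
Probability = 195/11628 = 65/3876.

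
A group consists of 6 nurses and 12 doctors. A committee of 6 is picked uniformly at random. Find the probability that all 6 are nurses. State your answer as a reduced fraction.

There are C(18,6) = 18564 possible selections.
Selections with all nurses: C(6,6) = 1.
Probability = 1/18564.

1/18564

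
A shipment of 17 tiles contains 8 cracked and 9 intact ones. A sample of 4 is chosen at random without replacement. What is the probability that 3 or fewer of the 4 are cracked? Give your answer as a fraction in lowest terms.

33/34

There are C(17,4) = 2380 ways to choose the 4.
The complement is exactly 4 cracked: C(8,4)·C(9,0) = 70.
Probability = 1 − 70/2380 = 2310/2380 = 33/34.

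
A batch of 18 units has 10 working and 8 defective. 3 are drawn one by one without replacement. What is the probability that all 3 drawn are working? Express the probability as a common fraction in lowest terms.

5/34

Multiply the conditional probabilities at each draw: 10/18 · 9/17 · 8/16 = 720/4896 = 5/34.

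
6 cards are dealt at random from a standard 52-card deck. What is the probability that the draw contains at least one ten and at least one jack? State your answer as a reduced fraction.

There are C(52,6) = 20358520 possible draws.
By inclusion-exclusion on the complements, draws missing all tens or all jacks: C(48,6) + C(48,6) − C(44,6) = 12271512 + 12271512 − 7059052 = 17483972.
So draws with at least one of each: 20358520 − 17483972 = 2874548, probability 2874548/20358520 = 718637/5089630.

718637/5089630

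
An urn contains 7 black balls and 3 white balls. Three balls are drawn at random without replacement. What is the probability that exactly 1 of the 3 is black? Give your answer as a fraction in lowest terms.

Total number of selections: C(10,3) = 120.
Selections with exactly 1 black: choose 1 of the 7 black and 2 of the 3 white, C(7,1)·C(3,2) = 7·3 = 21.
Probability = 21/120 = 7/40.

7/40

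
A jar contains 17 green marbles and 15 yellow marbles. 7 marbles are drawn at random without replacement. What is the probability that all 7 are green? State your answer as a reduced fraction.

There are C(32,7) = 3365856 possible selections.
Selections with all green: C(17,7) = 19448.
Probability = 19448/3365856 = 187/32364.

187/32364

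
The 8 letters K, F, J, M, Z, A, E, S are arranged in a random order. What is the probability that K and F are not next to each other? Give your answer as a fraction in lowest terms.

3/4

There are 8! = 40320 arrangements.
Arrangements with K and F adjacent: 2·7! = 10080.
So not adjacent: 40320 − 10080 = 30240, probability 30240/40320 = 3/4.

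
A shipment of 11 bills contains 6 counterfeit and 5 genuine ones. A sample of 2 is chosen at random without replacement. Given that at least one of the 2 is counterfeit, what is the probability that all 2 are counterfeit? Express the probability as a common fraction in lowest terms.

Work in counts. Selections with at least one counterfeit: C(11,2) − C(5,2) = 55 − 10 = 45.
Of those, selections where all 2 are counterfeit: C(6,2) = 15.
Conditional probability = 15/45 = 1/3.

1/3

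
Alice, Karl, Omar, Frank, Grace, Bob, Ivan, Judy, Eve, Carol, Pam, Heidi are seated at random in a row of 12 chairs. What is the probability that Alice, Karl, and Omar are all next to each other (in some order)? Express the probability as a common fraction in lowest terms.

1/22

There are 12! = 479001600 arrangements.
Treat the three as one block: 10! placements × 3! orders within the block = 3628800·6 = 21772800.
Probability = 21772800/479001600 = 1/22.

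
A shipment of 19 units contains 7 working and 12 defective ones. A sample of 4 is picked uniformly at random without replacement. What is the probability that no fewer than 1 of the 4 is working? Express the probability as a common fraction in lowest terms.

1127/1292

Total selections: C(19,4) = 3876.
The complement is all 4 are defective: C(12,4) = 495.
Probability = 1 − 495/3876 = 3381/3876 = 1127/1292.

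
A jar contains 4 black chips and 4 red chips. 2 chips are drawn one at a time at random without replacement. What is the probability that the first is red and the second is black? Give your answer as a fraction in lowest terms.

2/7

Multiply the conditional probabilities at each draw: 4/8 · 4/7 = 16/56 = 2/7.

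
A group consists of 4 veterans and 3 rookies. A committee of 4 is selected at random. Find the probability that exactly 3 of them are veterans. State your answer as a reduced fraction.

The sample space is all 4-subsets of the 7: C(7,4) = 35.
Selections with exactly 3 veterans: choose 3 of the 4 veterans and 1 of the 3 rookies, C(4,3)·C(3,1) = 4·3 = 12.
Probability = 12/35.

12/35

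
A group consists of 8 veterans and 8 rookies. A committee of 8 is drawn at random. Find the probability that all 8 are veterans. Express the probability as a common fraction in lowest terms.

There are C(16,8) = 12870 possible selections.
Selections with all veterans: C(8,8) = 1.
Probability = 1/12870.

1/12870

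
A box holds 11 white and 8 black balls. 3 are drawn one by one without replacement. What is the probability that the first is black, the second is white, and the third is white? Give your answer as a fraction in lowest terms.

440/2907

Multiply the conditional probabilities at each draw: 8/19 · 11/18 · 10/17 = 880/5814 = 440/2907.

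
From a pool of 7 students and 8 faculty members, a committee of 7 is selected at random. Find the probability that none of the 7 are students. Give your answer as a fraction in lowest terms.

8/6435

There are C(15,7) = 6435 possible selections.
Selections with no students (all faculty members): C(8,7) = 8.
Probability = 8/6435.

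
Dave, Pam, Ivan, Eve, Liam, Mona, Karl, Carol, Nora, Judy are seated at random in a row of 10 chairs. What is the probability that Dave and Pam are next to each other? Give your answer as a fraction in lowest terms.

1/5

There are 10! = 3628800 arrangements.
Treat Dave and Pam as a block: 9! arrangements of the blocks × 2 orders within the block = 2·362880 = 725760.
Probability = 725760/3628800 = 1/5.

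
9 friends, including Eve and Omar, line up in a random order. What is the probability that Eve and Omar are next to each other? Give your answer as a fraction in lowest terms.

2/9

There are 9! = 362880 arrangements.
Treat Eve and Omar as a block: 8! arrangements of the blocks × 2 orders within the block = 2·40320 = 80640.
Probability = 80640/362880 = 2/9.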